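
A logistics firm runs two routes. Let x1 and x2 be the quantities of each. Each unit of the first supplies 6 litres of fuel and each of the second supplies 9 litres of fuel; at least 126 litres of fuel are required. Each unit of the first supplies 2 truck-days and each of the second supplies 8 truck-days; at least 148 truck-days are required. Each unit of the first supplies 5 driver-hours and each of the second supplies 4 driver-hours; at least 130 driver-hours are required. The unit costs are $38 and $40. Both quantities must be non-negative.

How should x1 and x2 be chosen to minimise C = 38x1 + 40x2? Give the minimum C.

x1 = 14, x2 = 15, minimum C = 1132

Corner points and C = 38x1 + 40x2:
  (0, 65/2) → C = 1300
  (74, 0) → C = 2812
  (14, 15) → C = 1132
The feasible region is unbounded (it extends along (0, 1), (1, 0)), but C strictly increases along every unbounded feasible direction, so there is no improving ray and the minimum is attained at a vertex.

The binding constraints are 2x1 + 8x2 = 148 and 5x1 + 4x2 = 130.
Solving simultaneously gives x1 = 14, x2 = 15.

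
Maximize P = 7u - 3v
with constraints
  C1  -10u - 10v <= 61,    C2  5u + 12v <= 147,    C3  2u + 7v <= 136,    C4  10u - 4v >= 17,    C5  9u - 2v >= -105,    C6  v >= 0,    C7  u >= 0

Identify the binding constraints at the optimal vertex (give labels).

Extreme points and P = 7u - 3v:
  (198/35, 277/28) → P = 1389/140
  (147/5, 0) → P = 1029/5
  (17/10, 0) → P = 119/10

The maximum is at (147/5, 0). Substituting into each constraint, equality holds for C2 and C6; the remaining constraints have slack.

C2 and C6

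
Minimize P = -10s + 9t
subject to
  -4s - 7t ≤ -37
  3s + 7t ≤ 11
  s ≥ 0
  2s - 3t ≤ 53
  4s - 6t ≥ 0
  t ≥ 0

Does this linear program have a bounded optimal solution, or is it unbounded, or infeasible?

infeasible

The boundaries -4s - 7t = -37 and 4s - 6t = 0 meet at (111/26, 37/13), but that point violates 3s + 7t ≤ 11. Every candidate vertex is excluded by some other constraint, so the feasible region is empty.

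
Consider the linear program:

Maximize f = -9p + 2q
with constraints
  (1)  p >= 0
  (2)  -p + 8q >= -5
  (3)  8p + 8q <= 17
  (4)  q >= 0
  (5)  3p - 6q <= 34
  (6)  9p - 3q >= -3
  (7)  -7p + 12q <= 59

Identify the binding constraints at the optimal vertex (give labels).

(1) and (6)

Vertices and f = -9p + 2q:
  (0, 0) → f = 0
  (0, 1) → f = 2
  (17/8, 0) → f = -153/8
  (9/32, 59/32) → f = 37/32

The maximum is at (0, 1). Substituting into each constraint, equality holds for (1) and (6); the remaining constraints have slack.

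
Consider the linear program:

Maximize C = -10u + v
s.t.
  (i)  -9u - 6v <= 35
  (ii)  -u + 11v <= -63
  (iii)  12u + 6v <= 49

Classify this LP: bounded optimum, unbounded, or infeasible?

bounded optimum

Vertices and C = -10u + v:
  (-1/15, -86/15) → C = -76/15
  (28, -287/6) → C = -1967/6
  (917/138, -707/138) → C = -9877/138
The feasible region has finitely many vertices and no improving ray; the maximum is -76/15 at (-1/15, -86/15).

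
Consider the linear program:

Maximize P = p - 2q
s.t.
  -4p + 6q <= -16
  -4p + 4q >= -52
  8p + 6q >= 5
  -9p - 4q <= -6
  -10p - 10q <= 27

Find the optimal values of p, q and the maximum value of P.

p = 83/14, q = -99/14, maximum P = 281/14

Feasible corners and P = p - 2q:
  (31, 18) → P = -5
  (7/4, -3/2) → P = 19/4
  (83/14, -99/14) → P = 281/14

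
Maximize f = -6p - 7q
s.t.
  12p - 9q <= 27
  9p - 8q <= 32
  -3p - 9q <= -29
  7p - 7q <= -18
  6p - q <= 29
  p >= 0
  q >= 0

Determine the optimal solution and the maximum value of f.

p = 0, q = 29/9, maximum f = -203/9

Vertices and f = -6p - 7q:
  (41/84, 257/84) → f = -2045/84
  (0, 29/9) → f = -203/9
  (221/35, 311/35) → f = -3503/35
The feasible region is unbounded (it extends along (0, 1), (1, 6)), but f strictly decreases along every unbounded feasible direction, so there is no improving ray and the maximum is attained at a vertex.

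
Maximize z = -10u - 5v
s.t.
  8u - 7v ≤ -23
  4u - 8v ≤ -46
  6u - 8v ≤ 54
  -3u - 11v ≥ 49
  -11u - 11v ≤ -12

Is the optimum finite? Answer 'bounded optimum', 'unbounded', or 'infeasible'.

infeasible

The boundaries 8u - 7v = -23 and 4u - 8v = -46 meet at (23/6, 23/3), but that point violates -3u - 11v ≥ 49. Every candidate vertex is excluded by some other constraint, so the feasible region is empty.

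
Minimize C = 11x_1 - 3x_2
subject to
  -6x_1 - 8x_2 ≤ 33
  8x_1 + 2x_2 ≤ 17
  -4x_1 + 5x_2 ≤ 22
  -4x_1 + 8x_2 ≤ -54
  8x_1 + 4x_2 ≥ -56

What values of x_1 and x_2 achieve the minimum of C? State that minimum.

x_1 = 21/10, x_2 = -57/10, minimum C = 201/5

Vertices and C = 11x_1 - 3x_2:
  (101/26, -183/26) → C = 830/13
  (21/10, -57/10) → C = 201/5
  (61/18, -91/18) → C = 472/9

At the optimal vertex, -6x_1 - 8x_2 = 33 and -4x_1 + 8x_2 = -54.
Solving simultaneously gives x_1 = 21/10, x_2 = -57/10.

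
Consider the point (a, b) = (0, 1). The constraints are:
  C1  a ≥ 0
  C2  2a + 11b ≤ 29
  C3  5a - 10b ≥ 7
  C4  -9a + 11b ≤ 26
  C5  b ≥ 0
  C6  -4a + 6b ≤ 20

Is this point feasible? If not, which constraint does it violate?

not feasible — violates C3

Constraint C3: 5a - 10b = -10, which is not ≥ 7. All other constraints are satisfied.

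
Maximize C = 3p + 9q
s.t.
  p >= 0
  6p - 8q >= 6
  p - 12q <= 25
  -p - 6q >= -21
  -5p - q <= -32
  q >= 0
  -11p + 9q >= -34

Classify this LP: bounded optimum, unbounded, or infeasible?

infeasible

The boundaries 6p - 8q = 6 and -p - 6q = -21 meet at (51/11, 30/11), but that point violates -5p - q ≤ -32. Every candidate vertex is excluded by some other constraint, so the feasible region is empty.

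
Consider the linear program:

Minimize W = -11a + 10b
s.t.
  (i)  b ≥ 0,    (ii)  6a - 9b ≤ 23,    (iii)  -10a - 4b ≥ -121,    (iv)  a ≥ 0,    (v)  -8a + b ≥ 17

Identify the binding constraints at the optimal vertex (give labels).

Feasible corners and W = -11a + 10b:
  (0, 121/4) → W = 605/2
  (53/42, 569/21) → W = 3599/14
  (0, 17) → W = 170

The minimum is at (0, 17). Substituting into each constraint, equality holds for (iv) and (v); the remaining constraints have slack.

(iv) and (v)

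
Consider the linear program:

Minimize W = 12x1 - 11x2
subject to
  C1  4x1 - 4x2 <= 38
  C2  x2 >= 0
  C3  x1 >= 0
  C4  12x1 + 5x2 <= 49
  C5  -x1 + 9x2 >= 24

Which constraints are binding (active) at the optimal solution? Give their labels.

C3 and C4

Feasible corners and W = 12x1 - 11x2:
  (0, 49/5) → W = -539/5
  (0, 8/3) → W = -88/3
  (321/113, 337/113) → W = 145/113

The minimum is at (0, 49/5). Substituting into each constraint, equality holds for C3 and C4; the remaining constraints have slack.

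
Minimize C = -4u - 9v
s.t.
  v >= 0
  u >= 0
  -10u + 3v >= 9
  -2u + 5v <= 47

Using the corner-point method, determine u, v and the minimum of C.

Vertices and C = -4u - 9v:
  (0, 3) → C = -27
  (0, 47/5) → C = -423/5
  (24/11, 113/11) → C = -1113/11

u = 24/11, v = 113/11, minimum C = -1113/11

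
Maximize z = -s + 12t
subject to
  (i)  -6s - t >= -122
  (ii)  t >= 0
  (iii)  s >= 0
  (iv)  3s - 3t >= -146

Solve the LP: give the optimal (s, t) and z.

The optimum lies where -6s - t = -122 and 3s - 3t = -146.
Solving simultaneously gives s = 220/21, t = 414/7.

s = 220/21, t = 414/7, maximum z = 14684/21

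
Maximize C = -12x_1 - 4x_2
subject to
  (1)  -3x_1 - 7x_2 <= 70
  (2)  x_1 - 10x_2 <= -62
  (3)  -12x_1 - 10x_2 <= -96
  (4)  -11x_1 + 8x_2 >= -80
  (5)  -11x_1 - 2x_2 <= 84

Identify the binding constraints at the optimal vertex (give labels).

(3) and (5)

Feasible corners and C = -12x_1 - 4x_2:
  (34/13, 84/13) → C = -744/13
  (216/17, 127/17) → C = -3100/17
  (-12, 24) → C = 48
The feasible region is unbounded (it extends along (-2, 11), (8, 11)), but C strictly decreases along every unbounded feasible direction, so there is no improving ray and the maximum is attained at a vertex.

The maximum is at (-12, 24). Substituting into each constraint, equality holds for (3) and (5); the remaining constraints have slack.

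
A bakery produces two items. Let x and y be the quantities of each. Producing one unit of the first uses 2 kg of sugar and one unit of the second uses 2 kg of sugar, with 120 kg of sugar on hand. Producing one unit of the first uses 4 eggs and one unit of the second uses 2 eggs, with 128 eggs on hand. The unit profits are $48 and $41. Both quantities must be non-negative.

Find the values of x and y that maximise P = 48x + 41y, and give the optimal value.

Extreme points and P = 48x + 41y:
  (0, 0) → P = 0
  (0, 60) → P = 2460
  (32, 0) → P = 1536
  (4, 56) → P = 2488

The optimum lies where 2x + 2y = 120 and 4x + 2y = 128.
Solving simultaneously gives x = 4, y = 56.

x = 4, y = 56, maximum P = 2488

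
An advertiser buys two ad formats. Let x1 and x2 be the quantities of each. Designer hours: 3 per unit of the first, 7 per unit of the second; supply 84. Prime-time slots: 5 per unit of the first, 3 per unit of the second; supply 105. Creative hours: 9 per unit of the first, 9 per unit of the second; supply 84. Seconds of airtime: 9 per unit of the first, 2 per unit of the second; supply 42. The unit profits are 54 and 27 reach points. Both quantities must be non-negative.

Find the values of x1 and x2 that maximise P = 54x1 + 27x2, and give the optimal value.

Extreme points and P = 54x1 + 27x2:
  (0, 0) → P = 0
  (0, 28/3) → P = 252
  (14/3, 0) → P = 252
  (10/3, 6) → P = 342

x1 = 10/3, x2 = 6, maximum P = 342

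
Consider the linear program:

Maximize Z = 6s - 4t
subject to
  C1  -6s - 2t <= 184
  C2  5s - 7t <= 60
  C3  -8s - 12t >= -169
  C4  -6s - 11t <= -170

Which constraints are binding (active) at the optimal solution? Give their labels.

Corner points and Z = 6s - 4t:
  (-1273/28, 1243/28) → Z = -6305/14
  (-394/9, 118/3) → Z = -420
  (-181/16, 173/8) → Z = -1235/8

The maximum is at (-181/16, 173/8). Substituting into each constraint, equality holds for C3 and C4; the remaining constraints have slack.

C3 and C4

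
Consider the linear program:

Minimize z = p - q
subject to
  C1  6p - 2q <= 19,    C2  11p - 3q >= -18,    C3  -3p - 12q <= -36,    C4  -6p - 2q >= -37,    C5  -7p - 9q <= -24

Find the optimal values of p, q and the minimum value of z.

p = 15/8, q = 103/8, minimum z = -11

Feasible corners and z = p - q:
  (50/13, 53/26) → z = 47/26
  (14/3, 9/2) → z = 1/6
  (15/8, 103/8) → z = -11
  (-3/4, 13/4) → z = -4
  (-12/19, 60/19) → z = -72/19

The optimum lies where 11p - 3q = -18 and -6p - 2q = -37.
Solving simultaneously gives p = 15/8, q = 103/8.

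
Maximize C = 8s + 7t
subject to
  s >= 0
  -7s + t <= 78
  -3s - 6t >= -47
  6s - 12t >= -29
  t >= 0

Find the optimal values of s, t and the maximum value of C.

s = 47/3, t = 0, maximum C = 376/3

Corner points and C = 8s + 7t:
  (0, 29/12) → C = 203/12
  (0, 0) → C = 0
  (65/12, 41/8) → C = 1901/24
  (47/3, 0) → C = 376/3

The binding constraints are -3s - 6t = -47 and t = 0.
Solving simultaneously gives s = 47/3, t = 0.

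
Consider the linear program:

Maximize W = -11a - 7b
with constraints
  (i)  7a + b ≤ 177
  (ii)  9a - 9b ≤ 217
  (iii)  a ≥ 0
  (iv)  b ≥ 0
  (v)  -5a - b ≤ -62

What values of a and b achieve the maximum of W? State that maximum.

a = 62/5, b = 0, maximum W = -682/5

Corner points and W = -11a - 7b:
  (905/36, 37/36) → W = -5107/18
  (0, 177) → W = -1239
  (217/9, 0) → W = -2387/9
  (0, 62) → W = -434
  (62/5, 0) → W = -682/5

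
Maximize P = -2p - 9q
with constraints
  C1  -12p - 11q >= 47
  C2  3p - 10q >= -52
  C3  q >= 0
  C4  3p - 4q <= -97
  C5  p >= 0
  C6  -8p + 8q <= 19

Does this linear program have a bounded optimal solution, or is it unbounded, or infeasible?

infeasible

The boundaries p = 0 and -8p + 8q = 19 meet at (0, 19/8), but that point violates -12p - 11q ≥ 47. Every candidate vertex is excluded by some other constraint, so the feasible region is empty.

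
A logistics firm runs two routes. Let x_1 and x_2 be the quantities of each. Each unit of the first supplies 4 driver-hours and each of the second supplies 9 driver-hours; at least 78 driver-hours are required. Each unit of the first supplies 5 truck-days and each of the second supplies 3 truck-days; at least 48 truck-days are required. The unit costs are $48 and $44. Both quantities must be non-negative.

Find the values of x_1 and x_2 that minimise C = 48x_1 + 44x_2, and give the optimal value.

Extreme points and C = 48x_1 + 44x_2:
  (0, 16) → C = 704
  (39/2, 0) → C = 936
  (6, 6) → C = 552
The feasible region is unbounded (it extends along (0, 1), (1, 0)), but C strictly increases along every unbounded feasible direction, so there is no improving ray and the minimum is attained at a vertex.

x_1 = 6, x_2 = 6, minimum C = 552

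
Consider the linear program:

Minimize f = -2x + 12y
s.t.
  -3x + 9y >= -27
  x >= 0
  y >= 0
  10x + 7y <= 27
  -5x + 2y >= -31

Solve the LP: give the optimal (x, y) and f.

Feasible corners and f = -2x + 12y:
  (0, 0) → f = 0
  (0, 27/7) → f = 324/7
  (27/10, 0) → f = -27/5

x = 27/10, y = 0, minimum f = -27/5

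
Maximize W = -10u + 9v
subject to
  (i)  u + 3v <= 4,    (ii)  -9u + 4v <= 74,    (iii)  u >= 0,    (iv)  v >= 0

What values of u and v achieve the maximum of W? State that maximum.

Corner points and W = -10u + 9v:
  (0, 4/3) → W = 12
  (4, 0) → W = -40
  (0, 0) → W = 0

u = 0, v = 4/3, maximum W = 12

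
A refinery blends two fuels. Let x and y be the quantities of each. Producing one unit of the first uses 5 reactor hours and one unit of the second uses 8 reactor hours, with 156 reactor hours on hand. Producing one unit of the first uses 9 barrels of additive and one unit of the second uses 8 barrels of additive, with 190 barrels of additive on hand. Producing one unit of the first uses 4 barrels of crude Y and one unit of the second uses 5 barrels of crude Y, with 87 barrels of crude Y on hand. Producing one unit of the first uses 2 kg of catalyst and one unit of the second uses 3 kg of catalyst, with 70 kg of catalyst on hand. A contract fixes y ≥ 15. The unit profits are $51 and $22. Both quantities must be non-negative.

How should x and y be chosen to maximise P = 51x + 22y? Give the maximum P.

Vertices and P = 51x + 22y:
  (0, 87/5) → P = 1914/5
  (0, 15) → P = 330
  (3, 15) → P = 483

The optimum lies where 4x + 5y = 87 and y = 15.
Solving simultaneously gives x = 3, y = 15.

x = 3, y = 15, maximum P = 483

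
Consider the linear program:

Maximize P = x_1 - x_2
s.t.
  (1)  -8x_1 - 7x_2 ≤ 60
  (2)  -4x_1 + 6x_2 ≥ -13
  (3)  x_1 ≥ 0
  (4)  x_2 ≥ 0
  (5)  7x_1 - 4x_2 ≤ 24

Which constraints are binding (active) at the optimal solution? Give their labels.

Vertices and P = x_1 - x_2:
  (13/4, 0) → P = 13/4
  (46/13, 5/26) → P = 87/26
  (0, 0) → P = 0
The feasible region is unbounded (it extends along (0, 1), (4, 7)), but P strictly decreases along every unbounded feasible direction, so there is no improving ray and the maximum is attained at a vertex.

The maximum is at (46/13, 5/26). Substituting into each constraint, equality holds for (2) and (5); the remaining constraints have slack.

(2) and (5)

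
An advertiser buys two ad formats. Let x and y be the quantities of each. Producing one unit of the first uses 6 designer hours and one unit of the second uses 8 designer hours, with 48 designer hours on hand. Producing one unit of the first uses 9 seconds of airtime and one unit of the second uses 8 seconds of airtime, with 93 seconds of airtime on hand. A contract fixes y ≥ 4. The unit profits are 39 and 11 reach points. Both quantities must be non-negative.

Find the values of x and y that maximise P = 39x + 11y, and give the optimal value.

x = 8/3, y = 4, maximum P = 148

Feasible corners and P = 39x + 11y:
  (0, 6) → P = 66
  (0, 4) → P = 44
  (8/3, 4) → P = 148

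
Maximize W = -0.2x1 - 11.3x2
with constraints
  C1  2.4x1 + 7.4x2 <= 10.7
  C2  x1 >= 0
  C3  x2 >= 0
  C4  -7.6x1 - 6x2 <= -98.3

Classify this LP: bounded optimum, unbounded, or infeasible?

infeasible

The boundaries 2.4x1 + 7.4x2 = 10.7 and x1 = 0 meet at (0, 107/74), but that point violates -7.6x1 - 6x2 ≤ -98.3. Every candidate vertex is excluded by some other constraint, so the feasible region is empty.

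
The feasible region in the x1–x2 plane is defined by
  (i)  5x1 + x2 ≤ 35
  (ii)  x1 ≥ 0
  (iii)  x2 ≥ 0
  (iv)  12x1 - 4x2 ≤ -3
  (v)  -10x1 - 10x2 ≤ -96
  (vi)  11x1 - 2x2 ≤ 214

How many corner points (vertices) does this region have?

Intersecting each pair of boundary lines and keeping only the points that satisfy every inequality leaves:
  (0, 35)
  (137/32, 435/32)
  (0, 48/5)
  (177/80, 591/80)

4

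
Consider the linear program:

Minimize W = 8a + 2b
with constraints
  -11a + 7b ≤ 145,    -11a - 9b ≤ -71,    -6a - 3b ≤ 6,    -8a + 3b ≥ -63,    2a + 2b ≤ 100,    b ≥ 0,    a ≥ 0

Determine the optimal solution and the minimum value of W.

The optimum lies where -11a - 9b = -71 and a = 0.
Solving simultaneously gives a = 0, b = 71/9.

a = 0, b = 71/9, minimum W = 142/9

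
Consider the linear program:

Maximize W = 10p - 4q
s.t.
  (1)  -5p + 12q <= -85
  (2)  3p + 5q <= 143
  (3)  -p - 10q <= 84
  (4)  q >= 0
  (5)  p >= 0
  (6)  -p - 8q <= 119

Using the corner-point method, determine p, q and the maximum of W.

p = 143/3, q = 0, maximum W = 1430/3

Vertices and W = 10p - 4q:
  (2141/61, 460/61) → W = 19570/61
  (17, 0) → W = 170
  (143/3, 0) → W = 1430/3

The optimum lies where 3p + 5q = 143 and q = 0.
Solving simultaneously gives p = 143/3, q = 0.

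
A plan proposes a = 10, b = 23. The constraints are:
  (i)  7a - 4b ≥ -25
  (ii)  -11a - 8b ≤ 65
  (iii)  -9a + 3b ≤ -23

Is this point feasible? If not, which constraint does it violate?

not feasible — violates (iii)

Constraint (iii): -9a + 3b = -21, which is not ≤ -23. All other constraints are satisfied.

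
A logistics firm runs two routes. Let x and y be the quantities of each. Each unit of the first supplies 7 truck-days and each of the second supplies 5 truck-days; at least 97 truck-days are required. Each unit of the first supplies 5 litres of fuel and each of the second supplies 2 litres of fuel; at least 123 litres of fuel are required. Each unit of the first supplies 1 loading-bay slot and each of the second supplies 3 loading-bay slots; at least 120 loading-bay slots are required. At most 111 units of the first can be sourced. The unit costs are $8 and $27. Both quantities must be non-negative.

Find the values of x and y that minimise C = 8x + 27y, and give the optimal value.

Feasible corners and C = 8x + 27y:
  (0, 123/2) → C = 3321/2
  (129/13, 477/13) → C = 13911/13
  (111, 3) → C = 969
The feasible region is unbounded (it extends along (0, 1)), but C strictly increases along every unbounded feasible direction, so there is no improving ray and the minimum is attained at a vertex.

The binding constraints are x + 3y = 120 and x = 111.
Solving simultaneously gives x = 111, y = 3.

x = 111, y = 3, minimum C = 969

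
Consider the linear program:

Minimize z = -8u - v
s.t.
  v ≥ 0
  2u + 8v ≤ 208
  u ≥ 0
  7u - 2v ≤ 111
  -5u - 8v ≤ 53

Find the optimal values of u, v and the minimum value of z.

The binding constraints are 2u + 8v = 208 and 7u - 2v = 111.
Solving simultaneously gives u = 326/15, v = 617/30.

u = 326/15, v = 617/30, minimum z = -5833/30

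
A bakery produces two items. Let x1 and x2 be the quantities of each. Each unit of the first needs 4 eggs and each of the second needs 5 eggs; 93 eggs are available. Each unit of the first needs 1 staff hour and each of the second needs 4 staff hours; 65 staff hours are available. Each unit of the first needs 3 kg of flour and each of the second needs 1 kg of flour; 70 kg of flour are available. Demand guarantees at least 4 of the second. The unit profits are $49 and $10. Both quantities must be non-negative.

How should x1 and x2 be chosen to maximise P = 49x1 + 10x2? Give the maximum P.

x1 = 73/4, x2 = 4, maximum P = 3737/4

Vertices and P = 49x1 + 10x2:
  (0, 65/4) → P = 325/2
  (0, 4) → P = 40
  (47/11, 167/11) → P = 3973/11
  (73/4, 4) → P = 3737/4

The binding constraints are 4x1 + 5x2 = 93 and x2 = 4.
Solving simultaneously gives x1 = 73/4, x2 = 4.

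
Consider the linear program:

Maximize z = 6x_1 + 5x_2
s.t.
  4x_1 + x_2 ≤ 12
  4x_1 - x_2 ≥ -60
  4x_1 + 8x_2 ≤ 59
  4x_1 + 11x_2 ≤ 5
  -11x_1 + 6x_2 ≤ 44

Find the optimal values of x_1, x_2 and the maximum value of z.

x_1 = 127/40, x_2 = -7/10, maximum z = 311/20

Feasible corners and z = 6x_1 + 5x_2:
  (127/40, -7/10) → z = 311/20
  (-316/13, -484/13) → z = -332
  (-454/145, 231/145) → z = -1569/145
The feasible region is unbounded (it extends along (1, -4), (-1, -4)), but z strictly decreases along every unbounded feasible direction, so there is no improving ray and the maximum is attained at a vertex.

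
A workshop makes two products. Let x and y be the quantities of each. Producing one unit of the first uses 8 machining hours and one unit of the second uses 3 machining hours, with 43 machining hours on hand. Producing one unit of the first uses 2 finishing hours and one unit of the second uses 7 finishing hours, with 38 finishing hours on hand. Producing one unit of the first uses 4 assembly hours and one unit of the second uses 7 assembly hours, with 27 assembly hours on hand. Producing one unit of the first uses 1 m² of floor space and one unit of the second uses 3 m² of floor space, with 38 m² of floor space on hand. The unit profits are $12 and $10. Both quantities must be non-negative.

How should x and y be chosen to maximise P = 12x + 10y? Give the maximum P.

The optimum lies where 8x + 3y = 43 and 4x + 7y = 27.
Solving simultaneously gives x = 5, y = 1.

x = 5, y = 1, maximum P = 70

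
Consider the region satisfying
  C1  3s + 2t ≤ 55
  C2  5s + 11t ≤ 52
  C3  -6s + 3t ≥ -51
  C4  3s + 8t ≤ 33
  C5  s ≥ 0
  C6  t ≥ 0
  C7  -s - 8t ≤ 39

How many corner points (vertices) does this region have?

5

Pairwise boundary intersections that survive every other constraint:
  (239/27, 19/27)
  (53/7, 9/7)
  (17/2, 0)
  (0, 33/8)
  (0, 0)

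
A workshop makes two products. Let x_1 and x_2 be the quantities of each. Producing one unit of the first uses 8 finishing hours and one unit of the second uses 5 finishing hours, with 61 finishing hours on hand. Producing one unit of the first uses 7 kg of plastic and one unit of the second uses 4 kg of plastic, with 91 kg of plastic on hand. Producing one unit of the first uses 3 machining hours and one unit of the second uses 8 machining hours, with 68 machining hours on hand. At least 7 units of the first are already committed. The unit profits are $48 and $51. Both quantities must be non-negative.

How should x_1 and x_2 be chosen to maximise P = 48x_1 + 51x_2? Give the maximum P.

The binding constraints are 8x_1 + 5x_2 = 61 and x_1 = 7.
Solving simultaneously gives x_1 = 7, x_2 = 1.

x_1 = 7, x_2 = 1, maximum P = 387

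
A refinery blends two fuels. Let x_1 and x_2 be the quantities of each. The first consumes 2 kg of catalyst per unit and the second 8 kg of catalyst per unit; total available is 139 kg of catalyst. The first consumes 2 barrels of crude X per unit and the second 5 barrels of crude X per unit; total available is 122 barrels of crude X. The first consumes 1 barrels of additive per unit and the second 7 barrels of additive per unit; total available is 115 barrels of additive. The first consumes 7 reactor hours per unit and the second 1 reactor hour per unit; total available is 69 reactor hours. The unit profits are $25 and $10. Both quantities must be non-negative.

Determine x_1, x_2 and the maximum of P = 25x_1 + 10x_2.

Corner points and P = 25x_1 + 10x_2:
  (0, 0) → P = 0
  (0, 115/7) → P = 1150/7
  (69/7, 0) → P = 1725/7
  (23/3, 46/3) → P = 345

x_1 = 23/3, x_2 = 46/3, maximum P = 345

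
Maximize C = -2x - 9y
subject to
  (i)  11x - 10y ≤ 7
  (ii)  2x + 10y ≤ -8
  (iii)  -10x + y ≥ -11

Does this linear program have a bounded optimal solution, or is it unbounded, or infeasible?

unbounded

From the feasible point (-1/13, -51/65), moving in the direction (-10, 2) keeps every constraint satisfied while C increases without bound.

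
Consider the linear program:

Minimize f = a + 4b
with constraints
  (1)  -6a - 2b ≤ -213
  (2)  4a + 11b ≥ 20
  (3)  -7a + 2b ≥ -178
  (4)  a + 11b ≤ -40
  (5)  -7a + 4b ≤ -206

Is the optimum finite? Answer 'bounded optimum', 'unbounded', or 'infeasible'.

The boundaries -6a - 2b = -213 and 4a + 11b = 20 meet at (2303/58, -366/29), but that point violates -7a + 2b ≥ -178. Every candidate vertex is excluded by some other constraint, so the feasible region is empty.

infeasible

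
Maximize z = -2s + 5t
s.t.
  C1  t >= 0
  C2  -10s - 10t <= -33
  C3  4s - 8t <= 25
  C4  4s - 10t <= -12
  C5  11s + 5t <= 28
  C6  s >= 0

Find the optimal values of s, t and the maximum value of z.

The optimum lies where 11s + 5t = 28 and s = 0.
Solving simultaneously gives s = 0, t = 28/5.

s = 0, t = 28/5, maximum z = 28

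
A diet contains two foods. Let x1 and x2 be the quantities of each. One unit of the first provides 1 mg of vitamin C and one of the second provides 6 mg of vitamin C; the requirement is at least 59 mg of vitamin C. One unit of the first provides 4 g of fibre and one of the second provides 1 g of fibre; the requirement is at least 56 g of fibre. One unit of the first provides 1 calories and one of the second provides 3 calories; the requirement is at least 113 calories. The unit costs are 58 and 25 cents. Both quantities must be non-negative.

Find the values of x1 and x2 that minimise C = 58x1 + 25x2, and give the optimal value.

x1 = 5, x2 = 36, minimum C = 1190

The feasible region is unbounded (it extends along (0, 1), (1, 0)), but C strictly increases along every unbounded feasible direction, so there is no improving ray and the minimum is attained at a vertex.

The binding constraints are 4x1 + x2 = 56 and x1 + 3x2 = 113.
Solving simultaneously gives x1 = 5, x2 = 36.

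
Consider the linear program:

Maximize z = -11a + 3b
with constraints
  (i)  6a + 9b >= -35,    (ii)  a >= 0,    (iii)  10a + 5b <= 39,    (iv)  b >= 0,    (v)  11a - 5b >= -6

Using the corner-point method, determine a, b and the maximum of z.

a = 0, b = 6/5, maximum z = 18/5

Vertices and z = -11a + 3b:
  (0, 0) → z = 0
  (0, 6/5) → z = 18/5
  (39/10, 0) → z = -429/10
  (11/7, 163/35) → z = -116/35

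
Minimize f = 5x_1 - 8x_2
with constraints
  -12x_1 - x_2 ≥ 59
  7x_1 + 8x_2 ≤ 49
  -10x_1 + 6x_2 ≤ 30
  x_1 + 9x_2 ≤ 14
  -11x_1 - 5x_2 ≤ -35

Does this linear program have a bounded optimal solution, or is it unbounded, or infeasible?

infeasible

The boundaries -12x_1 - x_2 = 59 and -10x_1 + 6x_2 = 30 meet at (-192/41, -115/41), but that point violates -11x_1 - 5x_2 ≤ -35. Every candidate vertex is excluded by some other constraint, so the feasible region is empty.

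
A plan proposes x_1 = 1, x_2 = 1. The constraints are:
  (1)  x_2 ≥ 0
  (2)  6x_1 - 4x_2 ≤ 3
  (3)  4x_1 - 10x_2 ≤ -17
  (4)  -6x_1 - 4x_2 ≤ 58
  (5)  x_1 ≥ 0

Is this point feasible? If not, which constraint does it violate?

not feasible — violates (3)

Constraint (3): 4x_1 - 10x_2 = -6, which is not ≤ -17. All other constraints are satisfied.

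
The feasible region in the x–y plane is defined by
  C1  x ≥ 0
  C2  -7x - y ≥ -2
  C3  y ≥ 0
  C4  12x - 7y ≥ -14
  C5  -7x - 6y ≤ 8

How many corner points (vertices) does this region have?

The feasible vertices (each the meet of two boundaries and inside every other half-plane) are:
  (0, 2)
  (0, 0)
  (2/7, 0)

3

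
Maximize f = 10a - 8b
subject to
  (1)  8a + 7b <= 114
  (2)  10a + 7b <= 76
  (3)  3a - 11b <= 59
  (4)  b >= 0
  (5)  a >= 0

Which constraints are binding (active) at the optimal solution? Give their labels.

(2) and (4)

Extreme points and f = 10a - 8b:
  (38/5, 0) → f = 76
  (0, 76/7) → f = -608/7
  (0, 0) → f = 0

The maximum is at (38/5, 0). Substituting into each constraint, equality holds for (2) and (4); the remaining constraints have slack.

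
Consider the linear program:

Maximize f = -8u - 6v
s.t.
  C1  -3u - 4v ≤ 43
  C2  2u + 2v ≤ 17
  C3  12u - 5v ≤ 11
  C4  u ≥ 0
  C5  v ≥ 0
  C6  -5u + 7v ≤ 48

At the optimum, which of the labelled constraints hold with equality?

Corner points and f = -8u - 6v:
  (107/34, 91/17) → f = -974/17
  (23/24, 181/24) → f = -635/12
  (11/12, 0) → f = -22/3
  (0, 0) → f = 0
  (0, 48/7) → f = -288/7

The maximum is at (0, 0). Substituting into each constraint, equality holds for C4 and C5; the remaining constraints have slack.

C4 and C5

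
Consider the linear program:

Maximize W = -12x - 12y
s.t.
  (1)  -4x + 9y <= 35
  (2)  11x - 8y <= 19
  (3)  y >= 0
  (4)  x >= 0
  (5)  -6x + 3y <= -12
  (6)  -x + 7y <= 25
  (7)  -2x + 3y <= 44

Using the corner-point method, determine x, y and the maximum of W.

x = 13/5, y = 6/5, maximum W = -228/5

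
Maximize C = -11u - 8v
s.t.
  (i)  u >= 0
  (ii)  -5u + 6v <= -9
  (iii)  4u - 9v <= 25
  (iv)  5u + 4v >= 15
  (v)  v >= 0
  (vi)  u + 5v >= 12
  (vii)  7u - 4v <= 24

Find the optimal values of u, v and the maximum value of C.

Extreme points and C = -11u - 8v:
  (117/31, 51/31) → C = -1695/31
  (54/11, 57/22) → C = -822/11
  (56/13, 20/13) → C = -776/13

u = 117/31, v = 51/31, maximum C = -1695/31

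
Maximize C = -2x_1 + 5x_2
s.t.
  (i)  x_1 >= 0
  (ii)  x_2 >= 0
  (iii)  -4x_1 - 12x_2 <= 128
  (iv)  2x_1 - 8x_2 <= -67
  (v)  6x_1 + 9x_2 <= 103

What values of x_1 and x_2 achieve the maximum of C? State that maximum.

The optimum lies where x_1 = 0 and 6x_1 + 9x_2 = 103.
Solving simultaneously gives x_1 = 0, x_2 = 103/9.

x_1 = 0, x_2 = 103/9, maximum C = 515/9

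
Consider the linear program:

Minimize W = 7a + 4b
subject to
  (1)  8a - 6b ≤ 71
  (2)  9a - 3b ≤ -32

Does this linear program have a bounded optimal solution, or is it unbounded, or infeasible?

unbounded

From the feasible point (-27/2, -179/6), moving in the direction (-6, -8) keeps every constraint satisfied while W decreases without bound.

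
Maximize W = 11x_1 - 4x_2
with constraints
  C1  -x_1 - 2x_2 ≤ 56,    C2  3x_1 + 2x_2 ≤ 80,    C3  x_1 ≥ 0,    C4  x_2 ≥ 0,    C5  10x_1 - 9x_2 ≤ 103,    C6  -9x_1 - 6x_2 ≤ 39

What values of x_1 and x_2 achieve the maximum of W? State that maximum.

x_1 = 926/47, x_2 = 491/47, maximum W = 8222/47

Vertices and W = 11x_1 - 4x_2:
  (0, 40) → W = -160
  (926/47, 491/47) → W = 8222/47
  (0, 0) → W = 0
  (103/10, 0) → W = 1133/10

The binding constraints are 3x_1 + 2x_2 = 80 and 10x_1 - 9x_2 = 103.
Solving simultaneously gives x_1 = 926/47, x_2 = 491/47.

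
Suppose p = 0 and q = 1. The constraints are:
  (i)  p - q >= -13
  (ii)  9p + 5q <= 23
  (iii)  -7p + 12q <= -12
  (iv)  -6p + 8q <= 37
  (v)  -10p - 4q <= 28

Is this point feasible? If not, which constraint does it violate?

Constraint (iii): -7p + 12q = 12, which is not ≤ -12. All other constraints are satisfied.

not feasible — violates (iii)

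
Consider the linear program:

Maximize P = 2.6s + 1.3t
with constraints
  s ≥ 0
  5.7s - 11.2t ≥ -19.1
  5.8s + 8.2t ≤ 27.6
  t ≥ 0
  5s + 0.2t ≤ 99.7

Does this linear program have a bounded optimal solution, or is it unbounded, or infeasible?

Corner points and P = 2.6s + 1.3t:
  (0, 191/112) → P = 2483/1120
  (0, 0) → P = 0
  (1525/1117, 2681/1117) → P = 74503/11170
  (138/29, 0) → P = 1794/145
The feasible region has finitely many vertices and no improving ray; the maximum is 1794/145 at (138/29, 0).

bounded optimum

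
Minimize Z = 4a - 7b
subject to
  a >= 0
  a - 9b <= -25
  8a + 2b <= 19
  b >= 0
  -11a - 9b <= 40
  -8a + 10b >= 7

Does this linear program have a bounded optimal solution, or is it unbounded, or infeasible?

bounded optimum

Vertices and Z = 4a - 7b:
  (0, 25/9) → Z = -175/9
  (0, 19/2) → Z = -133/2
  (121/74, 219/74) → Z = -1049/74
The feasible region has finitely many vertices and no improving ray; the minimum is -133/2 at (0, 19/2).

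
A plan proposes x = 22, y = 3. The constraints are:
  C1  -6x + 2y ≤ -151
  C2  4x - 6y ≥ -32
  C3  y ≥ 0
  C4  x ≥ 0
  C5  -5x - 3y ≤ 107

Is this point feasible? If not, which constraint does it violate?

not feasible — violates C1

Constraint C1: -6x + 2y = -126, which is not ≤ -151. All other constraints are satisfied.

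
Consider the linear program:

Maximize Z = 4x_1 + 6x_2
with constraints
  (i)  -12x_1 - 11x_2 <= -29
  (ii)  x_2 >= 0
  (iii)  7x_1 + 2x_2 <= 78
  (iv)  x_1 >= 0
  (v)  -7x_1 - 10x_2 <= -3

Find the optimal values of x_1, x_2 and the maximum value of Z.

Extreme points and Z = 4x_1 + 6x_2:
  (29/12, 0) → Z = 29/3
  (0, 29/11) → Z = 174/11
  (78/7, 0) → Z = 312/7
  (0, 39) → Z = 234

x_1 = 0, x_2 = 39, maximum Z = 234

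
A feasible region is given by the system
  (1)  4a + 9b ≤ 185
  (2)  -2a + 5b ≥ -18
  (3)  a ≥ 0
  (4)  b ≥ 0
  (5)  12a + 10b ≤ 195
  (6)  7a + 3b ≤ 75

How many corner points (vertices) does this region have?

5

The feasible vertices (each the meet of two boundaries and inside every other half-plane) are:
  (9, 0)
  (429/41, 24/41)
  (0, 0)
  (0, 39/2)
  (165/34, 465/34)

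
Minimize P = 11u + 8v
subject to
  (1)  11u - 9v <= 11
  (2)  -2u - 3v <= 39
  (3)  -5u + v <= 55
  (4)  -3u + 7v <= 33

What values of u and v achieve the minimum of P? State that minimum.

Extreme points and P = 11u + 8v:
  (-106/17, -451/51) → P = -418/3
  (187/25, 198/25) → P = 3641/25
  (-12, -5) → P = -172
  (-11, 0) → P = -121

At the optimal vertex, -2u - 3v = 39 and -5u + v = 55.
Solving simultaneously gives u = -12, v = -5.

u = -12, v = -5, minimum P = -172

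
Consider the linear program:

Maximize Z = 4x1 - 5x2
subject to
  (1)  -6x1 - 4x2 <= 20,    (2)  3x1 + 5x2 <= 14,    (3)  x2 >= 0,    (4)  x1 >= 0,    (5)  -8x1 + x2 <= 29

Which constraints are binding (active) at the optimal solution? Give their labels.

Corner points and Z = 4x1 - 5x2:
  (14/3, 0) → Z = 56/3
  (0, 14/5) → Z = -14
  (0, 0) → Z = 0

The maximum is at (14/3, 0). Substituting into each constraint, equality holds for (2) and (3); the remaining constraints have slack.

(2) and (3)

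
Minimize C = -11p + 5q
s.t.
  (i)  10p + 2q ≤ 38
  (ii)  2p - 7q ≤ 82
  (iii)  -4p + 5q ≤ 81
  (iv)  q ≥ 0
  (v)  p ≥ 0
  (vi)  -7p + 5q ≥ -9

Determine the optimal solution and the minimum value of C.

p = 13/4, q = 11/4, minimum C = -22

Corner points and C = -11p + 5q:
  (14/29, 481/29) → C = 2251/29
  (13/4, 11/4) → C = -22
  (0, 81/5) → C = 81
  (0, 0) → C = 0
  (9/7, 0) → C = -99/7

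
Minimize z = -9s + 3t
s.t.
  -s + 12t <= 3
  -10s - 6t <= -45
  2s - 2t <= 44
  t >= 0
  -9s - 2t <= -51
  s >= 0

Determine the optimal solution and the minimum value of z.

s = 267/11, t = 25/11, minimum z = -2328/11

Feasible corners and z = -9s + 3t:
  (267/11, 25/11) → z = -2328/11
  (303/55, 39/55) → z = -522/11
  (22, 0) → z = -198
  (17/3, 0) → z = -51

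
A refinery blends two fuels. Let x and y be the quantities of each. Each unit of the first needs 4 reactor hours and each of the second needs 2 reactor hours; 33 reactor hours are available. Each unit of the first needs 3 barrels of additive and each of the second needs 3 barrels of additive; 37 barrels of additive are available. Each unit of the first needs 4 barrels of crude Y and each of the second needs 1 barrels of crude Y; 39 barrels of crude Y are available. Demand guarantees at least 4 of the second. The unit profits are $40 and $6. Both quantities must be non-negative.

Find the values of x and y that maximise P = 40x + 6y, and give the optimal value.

x = 25/4, y = 4, maximum P = 274

Corner points and P = 40x + 6y:
  (0, 37/3) → P = 74
  (0, 4) → P = 24
  (25/6, 49/6) → P = 647/3
  (25/4, 4) → P = 274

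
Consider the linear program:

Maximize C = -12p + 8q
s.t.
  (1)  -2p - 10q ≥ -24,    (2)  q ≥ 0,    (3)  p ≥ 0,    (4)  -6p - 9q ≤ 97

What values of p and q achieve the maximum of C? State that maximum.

p = 0, q = 12/5, maximum C = 96/5

Vertices and C = -12p + 8q:
  (12, 0) → C = -144
  (0, 12/5) → C = 96/5
  (0, 0) → C = 0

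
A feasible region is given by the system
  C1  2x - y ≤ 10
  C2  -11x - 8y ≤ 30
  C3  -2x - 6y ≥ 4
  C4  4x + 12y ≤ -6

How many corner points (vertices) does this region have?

The feasible vertices (each the meet of two boundaries and inside every other half-plane) are:
  (50/27, -170/27)
  (4, -2)
  (-74/25, 8/25)

3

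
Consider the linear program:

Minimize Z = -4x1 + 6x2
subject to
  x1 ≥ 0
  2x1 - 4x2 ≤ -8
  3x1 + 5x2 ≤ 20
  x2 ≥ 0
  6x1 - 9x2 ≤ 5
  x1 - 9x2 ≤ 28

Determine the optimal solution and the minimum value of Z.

Extreme points and Z = -4x1 + 6x2:
  (0, 2) → Z = 12
  (0, 4) → Z = 24
  (20/11, 32/11) → Z = 112/11

x1 = 20/11, x2 = 32/11, minimum Z = 112/11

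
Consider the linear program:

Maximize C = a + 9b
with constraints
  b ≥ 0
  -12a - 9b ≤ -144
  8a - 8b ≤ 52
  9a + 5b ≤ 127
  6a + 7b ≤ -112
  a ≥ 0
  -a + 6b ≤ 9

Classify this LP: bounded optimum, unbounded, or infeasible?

The boundaries a = 0 and -a + 6b = 9 meet at (0, 3/2), but that point violates -12a - 9b ≤ -144. Every candidate vertex is excluded by some other constraint, so the feasible region is empty.

infeasible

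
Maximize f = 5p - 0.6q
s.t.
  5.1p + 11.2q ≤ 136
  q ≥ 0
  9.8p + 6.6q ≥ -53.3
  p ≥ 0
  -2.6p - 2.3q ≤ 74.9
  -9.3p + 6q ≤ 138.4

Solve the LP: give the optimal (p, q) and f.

Corner points and f = 5p - 0.6q:
  (80/3, 0) → f = 400/3
  (0, 85/7) → f = -51/7
  (0, 0) → f = 0

p = 80/3, q = 0, maximum f = 400/3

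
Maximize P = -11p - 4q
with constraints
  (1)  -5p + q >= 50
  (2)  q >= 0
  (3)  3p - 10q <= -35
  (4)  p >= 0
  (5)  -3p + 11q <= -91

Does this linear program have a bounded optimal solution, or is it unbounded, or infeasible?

infeasible

The boundaries -5p + q = 50 and p = 0 meet at (0, 50), but that point violates -3p + 11q ≤ -91. Every candidate vertex is excluded by some other constraint, so the feasible region is empty.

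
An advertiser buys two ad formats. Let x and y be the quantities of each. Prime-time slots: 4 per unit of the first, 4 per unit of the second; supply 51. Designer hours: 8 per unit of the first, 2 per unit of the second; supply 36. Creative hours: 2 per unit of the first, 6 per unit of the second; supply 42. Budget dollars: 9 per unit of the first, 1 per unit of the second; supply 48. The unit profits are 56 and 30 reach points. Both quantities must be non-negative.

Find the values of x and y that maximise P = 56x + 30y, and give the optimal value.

Corner points and P = 56x + 30y:
  (0, 0) → P = 0
  (0, 7) → P = 210
  (9/2, 0) → P = 252
  (3, 6) → P = 348

x = 3, y = 6, maximum P = 348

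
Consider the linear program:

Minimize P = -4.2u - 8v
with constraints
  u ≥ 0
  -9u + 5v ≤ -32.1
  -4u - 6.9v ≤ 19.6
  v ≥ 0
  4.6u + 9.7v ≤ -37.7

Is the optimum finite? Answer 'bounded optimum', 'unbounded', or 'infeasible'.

infeasible

The boundaries -9u + 5v = -32.1 and v = 0 meet at (107/30, 0), but that point violates 4.6u + 9.7v ≤ -37.7. Every candidate vertex is excluded by some other constraint, so the feasible region is empty.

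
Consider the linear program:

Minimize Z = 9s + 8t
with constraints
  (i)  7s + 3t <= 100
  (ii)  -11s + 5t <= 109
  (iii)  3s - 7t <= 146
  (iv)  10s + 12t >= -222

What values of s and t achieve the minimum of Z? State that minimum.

Extreme points and Z = 9s + 8t:
  (173/68, 1863/68) → Z = 16461/68
  (569/29, -361/29) → Z = 77
  (-93/7, -52/7) → Z = -179
  (99/53, -1063/53) → Z = -7613/53

s = -93/7, t = -52/7, minimum Z = -179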